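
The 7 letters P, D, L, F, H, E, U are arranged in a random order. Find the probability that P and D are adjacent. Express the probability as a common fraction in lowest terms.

2/7

There are 7! = 5040 arrangements.
Treat P and D as a block: 6! arrangements of the blocks × 2 orders within the block = 2·720 = 1440.
Probability = 1440/5040 = 2/7.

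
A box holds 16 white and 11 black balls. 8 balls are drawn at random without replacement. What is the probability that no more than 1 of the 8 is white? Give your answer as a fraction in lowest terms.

Total selections: C(27,8) = 2220075.
Favorable selections (no more than 1 white): C(16,0)·C(11,8) + C(16,1)·C(11,7) = 165 + 5280 = 5445.
Probability = 5445/2220075 = 11/4485.

11/4485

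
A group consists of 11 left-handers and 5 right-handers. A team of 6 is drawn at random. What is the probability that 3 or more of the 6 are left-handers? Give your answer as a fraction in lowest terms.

27/28

There are C(16,6) = 8008 ways to choose the 6.
Count the complement (fewer than 3 left-handers): C(11,1)·C(5,5) + C(11,2)·C(5,4) = 11 + 275 = 286.
Probability = 1 − 286/8008 = 7722/8008 = 27/28.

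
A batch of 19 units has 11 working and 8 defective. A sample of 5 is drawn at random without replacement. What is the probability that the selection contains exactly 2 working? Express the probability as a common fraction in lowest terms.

There are C(19,5) = 11628 ways to choose 5 from 19.
Selections with exactly 2 working: choose 2 of the 11 working and 3 of the 8 defective, C(11,2)·C(8,3) = 55·56 = 3080.
Probability = 3080/11628 = 770/2907.

770/2907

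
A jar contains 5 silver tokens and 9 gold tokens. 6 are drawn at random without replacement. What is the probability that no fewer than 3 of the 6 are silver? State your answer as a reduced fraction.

Total selections: C(14,6) = 3003.
Favorable selections (no fewer than 3 silver): C(5,3)·C(9,3) + C(5,4)·C(9,2) + C(5,5)·C(9,1) = 840 + 180 + 9 = 1029.
Probability = 1029/3003 = 49/143.

49/143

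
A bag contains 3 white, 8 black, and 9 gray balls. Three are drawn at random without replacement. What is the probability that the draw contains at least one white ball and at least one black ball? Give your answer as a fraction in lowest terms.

27/95

There are C(20,3) = 1140 possible draws.
By inclusion-exclusion on the complements, draws missing all white or all black: C(17,3) + C(12,3) − C(9,3) = 680 + 220 − 84 = 816.
So draws with at least one of each: 1140 − 816 = 324, probability 324/1140 = 27/95.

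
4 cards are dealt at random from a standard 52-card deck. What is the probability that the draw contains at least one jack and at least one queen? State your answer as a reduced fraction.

There are C(52,4) = 270725 possible draws.
By inclusion-exclusion on the complements, draws missing all jacks or all queens: C(48,4) + C(48,4) − C(44,4) = 194580 + 194580 − 135751 = 253409.
So draws with at least one of each: 270725 − 253409 = 17316, probability 17316/270725 = 1332/20825.

1332/20825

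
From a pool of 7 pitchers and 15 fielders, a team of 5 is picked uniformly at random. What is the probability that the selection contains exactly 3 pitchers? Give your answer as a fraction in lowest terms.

175/1254

The sample space is all 5-subsets of the 22: C(22,5) = 26334.
Selections with exactly 3 pitchers: choose 3 of the 7 pitchers and 2 of the 15 fielders, C(7,3)·C(15,2) = 35·105 = 3675.
Probability = 3675/26334 = 175/1254.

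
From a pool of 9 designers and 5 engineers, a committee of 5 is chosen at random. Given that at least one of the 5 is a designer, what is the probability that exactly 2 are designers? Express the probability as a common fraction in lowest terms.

Work in counts. Selections with at least one designer: C(14,5) − C(5,5) = 2002 − 1 = 2001.
Of those, selections where exactly 2 are designers: C(9,2)·C(5,3) = 36·10 = 360.
Conditional probability = 360/2001 = 120/667.

120/667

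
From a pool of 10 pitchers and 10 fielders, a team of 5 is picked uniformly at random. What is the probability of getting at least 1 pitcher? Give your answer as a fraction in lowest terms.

1271/1292

Total selections: C(20,5) = 15504.
The complement is all 5 are fielders: C(10,5) = 252.
Probability = 1 − 252/15504 = 15252/15504 = 1271/1292.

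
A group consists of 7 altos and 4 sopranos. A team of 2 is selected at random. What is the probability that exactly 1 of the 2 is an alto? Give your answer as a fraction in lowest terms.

28/55

The sample space is all 2-subsets of the 11: C(11,2) = 55.
Selections with exactly 1 alto: choose 1 of the 7 altos and 1 of the 4 sopranos, C(7,1)·C(4,1) = 7·4 = 28.
Probability = 28/55.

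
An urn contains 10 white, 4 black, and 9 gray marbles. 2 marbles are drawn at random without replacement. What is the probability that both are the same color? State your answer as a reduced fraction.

There are C(23,2) = 253 ways to draw 2 marbles.
All same color: C(10,2) + C(4,2) + C(9,2) = 45 + 6 + 36 = 87.
Probability = 87/253.

87/253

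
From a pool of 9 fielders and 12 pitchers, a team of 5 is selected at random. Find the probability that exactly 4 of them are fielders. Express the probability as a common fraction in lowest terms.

There are C(21,5) = 20349 ways to choose 5 from 21.
Selections with exactly 4 fielders: choose 4 of the 9 fielders and 1 of the 12 pitchers, C(9,4)·C(12,1) = 126·12 = 1512.
Probability = 1512/20349 = 24/323.

24/323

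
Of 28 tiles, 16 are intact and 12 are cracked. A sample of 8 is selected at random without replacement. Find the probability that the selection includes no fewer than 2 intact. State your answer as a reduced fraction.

4466/4485

Total selections: C(28,8) = 3108105.
Count the complement (fewer than 2 intact): C(16,0)·C(12,8) + C(16,1)·C(12,7) = 495 + 12672 = 13167.
Probability = 1 − 13167/3108105 = 3094938/3108105 = 4466/4485.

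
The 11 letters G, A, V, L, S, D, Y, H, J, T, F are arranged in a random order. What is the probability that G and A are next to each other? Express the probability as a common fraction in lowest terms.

There are 11! = 39916800 arrangements.
Treat G and A as a block: 10! arrangements of the blocks × 2 orders within the block = 2·3628800 = 7257600.
Probability = 7257600/39916800 = 2/11.

2/11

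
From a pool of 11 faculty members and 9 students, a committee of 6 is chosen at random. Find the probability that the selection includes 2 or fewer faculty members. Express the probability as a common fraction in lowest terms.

70/323

Total selections: C(20,6) = 38760.
Favorable selections (2 or fewer faculty members): C(11,0)·C(9,6) + C(11,1)·C(9,5) + C(11,2)·C(9,4) = 84 + 1386 + 6930 = 8400.
Probability = 8400/38760 = 70/323.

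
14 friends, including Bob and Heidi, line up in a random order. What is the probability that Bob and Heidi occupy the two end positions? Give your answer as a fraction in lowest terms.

1/91

There are 14! = 87178291200 arrangements.
Place Bob and Heidi at the ends in 2 ways, arrange the remaining 12 in 12! = 479001600 ways: 2·479001600 = 958003200.
Probability = 958003200/87178291200 = 1/91.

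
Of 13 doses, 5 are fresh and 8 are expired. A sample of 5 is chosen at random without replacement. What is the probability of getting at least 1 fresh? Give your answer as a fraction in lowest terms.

Total selections: C(13,5) = 1287.
The complement is all 5 are expired: C(8,5) = 56.
Probability = 1 − 56/1287 = 1231/1287.

1231/1287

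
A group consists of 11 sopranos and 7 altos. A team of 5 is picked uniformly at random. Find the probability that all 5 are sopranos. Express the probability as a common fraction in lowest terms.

11/204

There are C(18,5) = 8568 possible selections.
Selections with all sopranos: C(11,5) = 462.
Probability = 462/8568 = 11/204.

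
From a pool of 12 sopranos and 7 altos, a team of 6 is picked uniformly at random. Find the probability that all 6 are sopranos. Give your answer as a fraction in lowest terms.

11/323

There are C(19,6) = 27132 possible selections.
Selections with all sopranos: C(12,6) = 924.
Probability = 924/27132 = 11/323.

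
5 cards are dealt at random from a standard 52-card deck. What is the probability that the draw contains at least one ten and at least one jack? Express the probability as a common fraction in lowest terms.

There are C(52,5) = 2598960 possible draws.
By inclusion-exclusion on the complements, draws missing all tens or all jacks: C(48,5) + C(48,5) − C(44,5) = 1712304 + 1712304 − 1086008 = 2338600.
So draws with at least one of each: 2598960 − 2338600 = 260360, probability 260360/2598960 = 6509/64974.

6509/64974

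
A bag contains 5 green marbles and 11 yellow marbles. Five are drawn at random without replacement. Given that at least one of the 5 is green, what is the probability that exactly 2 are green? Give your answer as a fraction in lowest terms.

275/651

Work in counts. Selections with at least one green: C(16,5) − C(11,5) = 4368 − 462 = 3906.
Of those, selections where exactly 2 are green: C(5,2)·C(11,3) = 10·165 = 1650.
Conditional probability = 1650/3906 = 275/651.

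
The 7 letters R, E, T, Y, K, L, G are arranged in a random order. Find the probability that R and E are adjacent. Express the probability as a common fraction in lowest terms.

There are 7! = 5040 arrangements.
Treat R and E as a block: 6! arrangements of the blocks × 2 orders within the block = 2·720 = 1440.
Probability = 1440/5040 = 2/7.

2/7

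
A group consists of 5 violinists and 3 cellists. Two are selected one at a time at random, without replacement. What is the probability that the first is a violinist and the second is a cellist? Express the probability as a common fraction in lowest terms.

Multiply the conditional probabilities at each draw: 5/8 · 3/7 = 15/56.

15/56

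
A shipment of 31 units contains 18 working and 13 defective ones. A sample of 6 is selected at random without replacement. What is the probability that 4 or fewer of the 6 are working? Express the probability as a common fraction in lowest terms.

2221/2697

There are C(31,6) = 736281 ways to choose the 6.
Favorable selections (4 or fewer working): C(18,0)·C(13,6) + C(18,1)·C(13,5) + C(18,2)·C(13,4) + C(18,3)·C(13,3) + C(18,4)·C(13,2) = 1716 + 23166 + 109395 + 233376 + 238680 = 606333.
Probability = 606333/736281 = 2221/2697.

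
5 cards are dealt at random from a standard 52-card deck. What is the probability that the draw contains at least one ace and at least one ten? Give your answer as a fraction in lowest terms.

There are C(52,5) = 2598960 possible draws.
By inclusion-exclusion on the complements, draws missing all aces or all tens: C(48,5) + C(48,5) − C(44,5) = 1712304 + 1712304 − 1086008 = 2338600.
So draws with at least one of each: 2598960 − 2338600 = 260360, probability 260360/2598960 = 6509/64974.

6509/64974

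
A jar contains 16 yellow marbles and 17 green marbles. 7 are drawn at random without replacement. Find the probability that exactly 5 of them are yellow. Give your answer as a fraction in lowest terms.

12376/89001

There are C(33,7) = 4272048 ways to choose 7 from 33.
Selections with exactly 5 yellow: choose 5 of the 16 yellow and 2 of the 17 green, C(16,5)·C(17,2) = 4368·136 = 594048.
Probability = 594048/4272048 = 12376/89001.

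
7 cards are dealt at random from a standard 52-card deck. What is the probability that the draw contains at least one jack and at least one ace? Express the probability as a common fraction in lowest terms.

There are C(52,7) = 133784560 possible draws.
By inclusion-exclusion on the complements, draws missing all jacks or all aces: C(48,7) + C(48,7) − C(44,7) = 73629072 + 73629072 − 38320568 = 108937576.
So draws with at least one of each: 133784560 − 108937576 = 24846984, probability 24846984/133784560 = 3105873/16723070.

3105873/16723070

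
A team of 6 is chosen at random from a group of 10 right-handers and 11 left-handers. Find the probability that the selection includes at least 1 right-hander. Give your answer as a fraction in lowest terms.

Total selections: C(21,6) = 54264.
Favorable selections (at least 1 right-hander): C(10,1)·C(11,5) + C(10,2)·C(11,4) + C(10,3)·C(11,3) + C(10,4)·C(11,2) + C(10,5)·C(11,1) + C(10,6)·C(11,0) = 4620 + 14850 + 19800 + 11550 + 2772 + 210 = 53802.
Probability = 53802/54264 = 1281/1292.

1281/1292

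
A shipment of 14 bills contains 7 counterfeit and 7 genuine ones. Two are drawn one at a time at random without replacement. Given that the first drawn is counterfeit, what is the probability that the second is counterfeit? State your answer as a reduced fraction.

After removing one counterfeit, 13 remain: 6 counterfeit and 7 genuine.
So the probability the next is counterfeit is 6/13.

6/13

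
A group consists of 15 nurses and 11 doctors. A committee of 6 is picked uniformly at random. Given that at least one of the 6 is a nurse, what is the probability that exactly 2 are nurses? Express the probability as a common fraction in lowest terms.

225/1492

Work in counts. Selections with at least one nurse: C(26,6) − C(11,6) = 230230 − 462 = 229768.
Of those, selections where exactly 2 are nurses: C(15,2)·C(11,4) = 105·330 = 34650.
Conditional probability = 34650/229768 = 225/1492.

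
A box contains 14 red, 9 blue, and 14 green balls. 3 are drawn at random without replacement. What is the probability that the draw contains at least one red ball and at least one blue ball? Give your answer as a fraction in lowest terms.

147/370

There are C(37,3) = 7770 possible draws.
By inclusion-exclusion on the complements, draws missing all red or all blue: C(23,3) + C(28,3) − C(14,3) = 1771 + 3276 − 364 = 4683.
So draws with at least one of each: 7770 − 4683 = 3087, probability 3087/7770 = 147/370.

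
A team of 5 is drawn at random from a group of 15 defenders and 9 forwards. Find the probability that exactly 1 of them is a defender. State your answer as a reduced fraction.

45/1012

There are C(24,5) = 42504 ways to choose 5 from 24.
Selections with exactly 1 defender: choose 1 of the 15 defenders and 4 of the 9 forwards, C(15,1)·C(9,4) = 15·126 = 1890.
Probability = 1890/42504 = 45/1012.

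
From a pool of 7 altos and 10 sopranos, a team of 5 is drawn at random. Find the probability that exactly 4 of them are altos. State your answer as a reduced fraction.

There are C(17,5) = 6188 ways to choose 5 from 17.
Selections with exactly 4 altos: choose 4 of the 7 altos and 1 of the 10 sopranos, C(7,4)·C(10,1) = 35·10 = 350.
Probability = 350/6188 = 25/442.

25/442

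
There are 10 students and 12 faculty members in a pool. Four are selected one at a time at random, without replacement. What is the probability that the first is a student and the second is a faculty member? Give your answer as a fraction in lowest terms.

20/77

Multiply the conditional probabilities at each draw: 10/22 · 12/21 = 120/462 = 20/77.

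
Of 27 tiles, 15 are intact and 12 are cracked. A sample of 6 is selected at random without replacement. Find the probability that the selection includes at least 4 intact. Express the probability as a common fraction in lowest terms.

There are C(27,6) = 296010 ways to choose the 6.
Favorable selections (at least 4 intact): C(15,4)·C(12,2) + C(15,5)·C(12,1) + C(15,6)·C(12,0) = 90090 + 36036 + 5005 = 131131.
Probability = 131131/296010 = 917/2070.

917/2070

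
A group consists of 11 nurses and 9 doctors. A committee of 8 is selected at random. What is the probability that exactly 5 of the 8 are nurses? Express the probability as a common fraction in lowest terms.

The sample space is all 8-subsets of the 20: C(20,8) = 125970.
Selections with exactly 5 nurses: choose 5 of the 11 nurses and 3 of the 9 doctors, C(11,5)·C(9,3) = 462·84 = 38808.
Probability = 38808/125970 = 6468/20995.

6468/20995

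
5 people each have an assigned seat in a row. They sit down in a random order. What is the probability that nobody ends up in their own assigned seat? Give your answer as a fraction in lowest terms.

11/30

There are 5! = 120 seatings.
By inclusion-exclusion, seatings with no fixed points: C(5,0)·5! − C(5,1)·4! + C(5,2)·3! − C(5,3)·2! + C(5,4)·1! − C(5,5)·0! = 44.
Probability = 44/120 = 11/30.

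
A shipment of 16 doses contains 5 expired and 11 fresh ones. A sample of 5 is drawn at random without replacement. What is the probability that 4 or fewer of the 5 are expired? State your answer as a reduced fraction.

Total selections: C(16,5) = 4368.
The complement is exactly 5 expired: C(5,5)·C(11,0) = 1.
Probability = 1 − 1/4368 = 4367/4368.

4367/4368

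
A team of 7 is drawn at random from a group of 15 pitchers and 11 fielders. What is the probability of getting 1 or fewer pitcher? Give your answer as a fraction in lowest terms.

33/2990

Total selections: C(26,7) = 657800.
Favorable selections (1 or fewer pitcher): C(15,0)·C(11,7) + C(15,1)·C(11,6) = 330 + 6930 = 7260.
Probability = 7260/657800 = 33/2990.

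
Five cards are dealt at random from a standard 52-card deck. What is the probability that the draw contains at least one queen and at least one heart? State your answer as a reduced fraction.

There are C(52,5) = 2598960 possible draws.
By inclusion-exclusion on the complements, draws missing all queens or all hearts: C(48,5) + C(39,5) − C(36,5) = 1712304 + 575757 − 376992 = 1911069.
So draws with at least one of each: 2598960 − 1911069 = 687891, probability 687891/2598960 = 229297/866320.

229297/866320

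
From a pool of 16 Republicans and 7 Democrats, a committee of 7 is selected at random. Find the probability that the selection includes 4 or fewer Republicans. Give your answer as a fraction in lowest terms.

85933/245157

Total selections: C(23,7) = 245157.
Count the complement (more than 4 Republicans): C(16,5)·C(7,2) + C(16,6)·C(7,1) + C(16,7)·C(7,0) = 91728 + 56056 + 11440 = 159224.
Probability = 1 − 159224/245157 = 85933/245157.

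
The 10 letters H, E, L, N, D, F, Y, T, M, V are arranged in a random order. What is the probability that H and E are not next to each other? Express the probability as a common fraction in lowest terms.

4/5

There are 10! = 3628800 arrangements.
Arrangements with H and E adjacent: 2·9! = 725760.
So not adjacent: 3628800 − 725760 = 2903040, probability 2903040/3628800 = 4/5.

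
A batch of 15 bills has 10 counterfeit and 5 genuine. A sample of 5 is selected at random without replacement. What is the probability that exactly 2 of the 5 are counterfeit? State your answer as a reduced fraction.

150/1001

The sample space is all 5-subsets of the 15: C(15,5) = 3003.
Selections with exactly 2 counterfeit: choose 2 of the 10 counterfeit and 3 of the 5 genuine, C(10,2)·C(5,3) = 45·10 = 450.
Probability = 450/3003 = 150/1001.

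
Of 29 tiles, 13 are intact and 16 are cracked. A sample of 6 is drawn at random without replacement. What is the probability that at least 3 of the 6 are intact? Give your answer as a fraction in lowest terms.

737/1305

Total selections: C(29,6) = 475020.
Count the complement (fewer than 3 intact): C(13,0)·C(16,6) + C(13,1)·C(16,5) + C(13,2)·C(16,4) = 8008 + 56784 + 141960 = 206752.
Probability = 1 − 206752/475020 = 268268/475020 = 737/1305.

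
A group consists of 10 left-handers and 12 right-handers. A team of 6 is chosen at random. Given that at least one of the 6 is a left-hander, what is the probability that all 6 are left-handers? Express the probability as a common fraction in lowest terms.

Work in counts. Selections with at least one left-hander: C(22,6) − C(12,6) = 74613 − 924 = 73689.
Of those, selections where all 6 are left-handers: C(10,6) = 210.
Conditional probability = 210/73689 = 10/3509.

10/3509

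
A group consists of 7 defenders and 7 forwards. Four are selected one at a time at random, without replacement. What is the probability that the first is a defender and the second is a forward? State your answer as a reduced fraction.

7/26

Multiply the conditional probabilities at each draw: 7/14 · 7/13 = 49/182 = 7/26.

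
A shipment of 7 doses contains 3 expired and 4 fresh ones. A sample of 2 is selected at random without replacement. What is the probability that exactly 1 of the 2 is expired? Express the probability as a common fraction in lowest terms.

Total number of selections: C(7,2) = 21.
Selections with exactly 1 expired: choose 1 of the 3 expired and 1 of the 4 fresh, C(3,1)·C(4,1) = 3·4 = 12.
Probability = 12/21 = 4/7.

4/7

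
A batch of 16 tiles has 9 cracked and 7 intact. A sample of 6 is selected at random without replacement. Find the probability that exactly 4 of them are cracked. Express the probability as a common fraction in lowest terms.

189/572

Total number of selections: C(16,6) = 8008.
Selections with exactly 4 cracked: choose 4 of the 9 cracked and 2 of the 7 intact, C(9,4)·C(7,2) = 126·21 = 2646.
Probability = 2646/8008 = 189/572.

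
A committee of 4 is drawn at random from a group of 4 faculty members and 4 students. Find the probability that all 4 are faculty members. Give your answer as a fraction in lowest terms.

1/70

There are C(8,4) = 70 possible selections.
Selections with all faculty members: C(4,4) = 1.
Probability = 1/70.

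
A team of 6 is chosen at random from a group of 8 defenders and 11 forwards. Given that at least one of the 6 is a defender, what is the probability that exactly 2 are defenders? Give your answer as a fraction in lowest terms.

Work in counts. Selections with at least one defender: C(19,6) − C(11,6) = 27132 − 462 = 26670.
Of those, selections where exactly 2 are defenders: C(8,2)·C(11,4) = 28·330 = 9240.
Conditional probability = 9240/26670 = 44/127.

44/127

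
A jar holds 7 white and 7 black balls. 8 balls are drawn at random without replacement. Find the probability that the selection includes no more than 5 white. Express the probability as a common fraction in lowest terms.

37/39

Total selections: C(14,8) = 3003.
Count the complement (more than 5 white): C(7,6)·C(7,2) + C(7,7)·C(7,1) = 147 + 7 = 154.
Probability = 1 − 154/3003 = 2849/3003 = 37/39.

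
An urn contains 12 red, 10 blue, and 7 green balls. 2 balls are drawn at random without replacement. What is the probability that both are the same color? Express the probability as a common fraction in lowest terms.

There are C(29,2) = 406 ways to draw 2 balls.
All same color: C(12,2) + C(10,2) + C(7,2) = 66 + 45 + 21 = 132.
Probability = 132/406 = 66/203.

66/203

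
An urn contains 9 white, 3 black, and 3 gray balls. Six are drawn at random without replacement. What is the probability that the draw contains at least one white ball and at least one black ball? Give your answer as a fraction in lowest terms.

There are C(15,6) = 5005 possible draws.
By inclusion-exclusion on the complements, draws missing all white or all black: C(6,6) + C(12,6) − C(3,6) = 1 + 924 − 0 = 925.
So draws with at least one of each: 5005 − 925 = 4080, probability 4080/5005 = 816/1001.

816/1001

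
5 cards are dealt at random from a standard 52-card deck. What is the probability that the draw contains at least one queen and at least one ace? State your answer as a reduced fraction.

6509/64974

There are C(52,5) = 2598960 possible draws.
By inclusion-exclusion on the complements, draws missing all queens or all aces: C(48,5) + C(48,5) − C(44,5) = 1712304 + 1712304 − 1086008 = 2338600.
So draws with at least one of each: 2598960 − 2338600 = 260360, probability 260360/2598960 = 6509/64974.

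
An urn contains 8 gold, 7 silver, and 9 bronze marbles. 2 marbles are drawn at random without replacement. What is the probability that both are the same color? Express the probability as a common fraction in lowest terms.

85/276

There are C(24,2) = 276 ways to draw 2 marbles.
All same color: C(8,2) + C(7,2) + C(9,2) = 28 + 21 + 36 = 85.
Probability = 85/276.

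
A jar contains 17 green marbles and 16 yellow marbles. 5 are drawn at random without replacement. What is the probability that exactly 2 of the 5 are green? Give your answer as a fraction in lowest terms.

Total number of selections: C(33,5) = 237336.
Selections with exactly 2 green: choose 2 of the 17 green and 3 of the 16 yellow, C(17,2)·C(16,3) = 136·560 = 76160.
Probability = 76160/237336 = 9520/29667.

9520/29667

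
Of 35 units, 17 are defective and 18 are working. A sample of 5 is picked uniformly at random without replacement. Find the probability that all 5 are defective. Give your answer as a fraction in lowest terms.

13/682

There are C(35,5) = 324632 possible selections.
Selections with all defective: C(17,5) = 6188.
Probability = 6188/324632 = 13/682.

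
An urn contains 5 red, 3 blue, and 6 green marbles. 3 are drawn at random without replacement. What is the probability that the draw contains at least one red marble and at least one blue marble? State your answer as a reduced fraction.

135/364

There are C(14,3) = 364 possible draws.
By inclusion-exclusion on the complements, draws missing all red or all blue: C(9,3) + C(11,3) − C(6,3) = 84 + 165 − 20 = 229.
So draws with at least one of each: 364 − 229 = 135, probability 135/364.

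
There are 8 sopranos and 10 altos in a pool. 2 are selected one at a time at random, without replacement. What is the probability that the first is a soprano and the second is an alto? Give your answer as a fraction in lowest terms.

Multiply the conditional probabilities at each draw: 8/18 · 10/17 = 80/306 = 40/153.

40/153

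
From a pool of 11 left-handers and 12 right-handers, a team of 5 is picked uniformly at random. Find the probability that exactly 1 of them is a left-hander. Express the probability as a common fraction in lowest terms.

495/3059

There are C(23,5) = 33649 ways to choose 5 from 23.
Selections with exactly 1 left-hander: choose 1 of the 11 left-handers and 4 of the 12 right-handers, C(11,1)·C(12,4) = 11·495 = 5445.
Probability = 5445/33649 = 495/3059.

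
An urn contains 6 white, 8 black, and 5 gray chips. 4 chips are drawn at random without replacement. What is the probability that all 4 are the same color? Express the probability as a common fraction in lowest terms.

15/646

There are C(19,4) = 3876 ways to draw 4 chips.
All same color: C(6,4) + C(8,4) + C(5,4) = 15 + 70 + 5 = 90.
Probability = 90/3876 = 15/646.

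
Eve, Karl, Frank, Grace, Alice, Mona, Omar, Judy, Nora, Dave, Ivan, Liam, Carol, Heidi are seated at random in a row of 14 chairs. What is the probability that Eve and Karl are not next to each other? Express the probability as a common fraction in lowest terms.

6/7

There are 14! = 87178291200 arrangements.
Arrangements with Eve and Karl adjacent: 2·13! = 12454041600.
So not adjacent: 87178291200 − 12454041600 = 74724249600, probability 74724249600/87178291200 = 6/7.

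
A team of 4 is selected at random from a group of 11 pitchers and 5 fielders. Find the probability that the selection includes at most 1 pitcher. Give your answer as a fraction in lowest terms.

There are C(16,4) = 1820 ways to choose the 4.
Favorable selections (at most 1 pitcher): C(11,0)·C(5,4) + C(11,1)·C(5,3) = 5 + 110 = 115.
Probability = 115/1820 = 23/364.

23/364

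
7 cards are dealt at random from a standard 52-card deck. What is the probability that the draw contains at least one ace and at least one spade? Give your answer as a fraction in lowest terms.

There are C(52,7) = 133784560 possible draws.
By inclusion-exclusion on the complements, draws missing all aces or all spades: C(48,7) + C(39,7) − C(36,7) = 73629072 + 15380937 − 8347680 = 80662329.
So draws with at least one of each: 133784560 − 80662329 = 53122231, probability 53122231/133784560.

53122231/133784560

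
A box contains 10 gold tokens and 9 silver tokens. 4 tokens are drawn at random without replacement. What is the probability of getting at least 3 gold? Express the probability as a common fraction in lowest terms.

215/646

Total selections: C(19,4) = 3876.
Favorable selections (at least 3 gold): C(10,3)·C(9,1) + C(10,4)·C(9,0) = 1080 + 210 = 1290.
Probability = 1290/3876 = 215/646.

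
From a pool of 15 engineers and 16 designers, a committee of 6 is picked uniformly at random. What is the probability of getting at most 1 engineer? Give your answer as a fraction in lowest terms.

There are C(31,6) = 736281 ways to choose the 6.
Favorable selections (at most 1 engineer): C(15,0)·C(16,6) + C(15,1)·C(16,5) = 8008 + 65520 = 73528.
Probability = 73528/736281 = 808/8091.

808/8091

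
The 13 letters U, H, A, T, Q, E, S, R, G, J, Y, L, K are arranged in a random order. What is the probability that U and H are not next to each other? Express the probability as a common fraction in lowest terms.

There are 13! = 6227020800 arrangements.
Arrangements with U and H adjacent: 2·12! = 958003200.
So not adjacent: 6227020800 − 958003200 = 5269017600, probability 5269017600/6227020800 = 11/13.

11/13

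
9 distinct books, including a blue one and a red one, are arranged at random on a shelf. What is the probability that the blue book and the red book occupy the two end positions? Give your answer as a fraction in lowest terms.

There are 9! = 362880 arrangements.
Place the blue book and the red book at the ends in 2 ways, arrange the remaining 7 in 7! = 5040 ways: 2·5040 = 10080.
Probability = 10080/362880 = 1/36.

1/36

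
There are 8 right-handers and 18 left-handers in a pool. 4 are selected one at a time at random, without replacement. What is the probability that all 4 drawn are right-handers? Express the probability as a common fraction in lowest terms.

Multiply the conditional probabilities at each draw: 8/26 · 7/25 · 6/24 · 5/23 = 1680/358800 = 7/1495.

7/1495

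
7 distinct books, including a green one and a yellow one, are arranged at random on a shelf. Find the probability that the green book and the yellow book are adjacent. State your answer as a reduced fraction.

2/7

There are 7! = 5040 arrangements.
Treat the green book and the yellow book as a block: 6! arrangements of the blocks × 2 orders within the block = 2·720 = 1440.
Probability = 1440/5040 = 2/7.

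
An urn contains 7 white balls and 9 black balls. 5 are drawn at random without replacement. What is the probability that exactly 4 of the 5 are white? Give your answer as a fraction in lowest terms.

15/208

Total number of selections: C(16,5) = 4368.
Selections with exactly 4 white: choose 4 of the 7 white and 1 of the 9 black, C(7,4)·C(9,1) = 35·9 = 315.
Probability = 315/4368 = 15/208.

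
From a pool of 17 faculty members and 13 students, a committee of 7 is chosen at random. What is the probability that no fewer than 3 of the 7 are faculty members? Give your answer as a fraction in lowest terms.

391/435

Total selections: C(30,7) = 2035800.
Count the complement (fewer than 3 faculty members): C(17,0)·C(13,7) + C(17,1)·C(13,6) + C(17,2)·C(13,5) = 1716 + 29172 + 175032 = 205920.
Probability = 1 − 205920/2035800 = 1829880/2035800 = 391/435.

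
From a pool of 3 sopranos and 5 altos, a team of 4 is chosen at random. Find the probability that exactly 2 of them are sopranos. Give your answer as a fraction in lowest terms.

There are C(8,4) = 70 ways to choose 4 from 8.
Selections with exactly 2 sopranos: choose 2 of the 3 sopranos and 2 of the 5 altos, C(3,2)·C(5,2) = 3·10 = 30.
Probability = 30/70 = 3/7.

3/7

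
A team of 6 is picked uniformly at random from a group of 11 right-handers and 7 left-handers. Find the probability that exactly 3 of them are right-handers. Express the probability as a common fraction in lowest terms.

275/884

There are C(18,6) = 18564 ways to choose 6 from 18.
Selections with exactly 3 right-handers: choose 3 of the 11 right-handers and 3 of the 7 left-handers, C(11,3)·C(7,3) = 165·35 = 5775.
Probability = 5775/18564 = 275/884.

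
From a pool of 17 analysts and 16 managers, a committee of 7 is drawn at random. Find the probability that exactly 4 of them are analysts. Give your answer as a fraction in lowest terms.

The sample space is all 7-subsets of the 33: C(33,7) = 4272048.
Selections with exactly 4 analysts: choose 4 of the 17 analysts and 3 of the 16 managers, C(17,4)·C(16,3) = 2380·560 = 1332800.
Probability = 1332800/4272048 = 83300/267003.

83300/267003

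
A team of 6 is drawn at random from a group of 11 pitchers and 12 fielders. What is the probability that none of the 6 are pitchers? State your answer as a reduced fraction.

4/437

There are C(23,6) = 100947 possible selections.
Selections with no pitchers (all fielders): C(12,6) = 924.
Probability = 924/100947 = 4/437.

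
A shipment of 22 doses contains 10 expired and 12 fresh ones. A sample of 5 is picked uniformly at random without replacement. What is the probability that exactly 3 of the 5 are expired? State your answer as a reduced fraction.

40/133

There are C(22,5) = 26334 ways to choose 5 from 22.
Selections with exactly 3 expired: choose 3 of the 10 expired and 2 of the 12 fresh, C(10,3)·C(12,2) = 120·66 = 7920.
Probability = 7920/26334 = 40/133.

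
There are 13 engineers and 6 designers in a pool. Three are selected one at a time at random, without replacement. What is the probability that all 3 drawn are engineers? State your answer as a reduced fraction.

Multiply the conditional probabilities at each draw: 13/19 · 12/18 · 11/17 = 1716/5814 = 286/969.

286/969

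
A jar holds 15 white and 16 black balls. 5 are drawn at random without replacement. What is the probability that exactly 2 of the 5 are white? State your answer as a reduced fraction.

The sample space is all 5-subsets of the 31: C(31,5) = 169911.
Selections with exactly 2 white: choose 2 of the 15 white and 3 of the 16 black, C(15,2)·C(16,3) = 105·560 = 58800.
Probability = 58800/169911 = 2800/8091.

2800/8091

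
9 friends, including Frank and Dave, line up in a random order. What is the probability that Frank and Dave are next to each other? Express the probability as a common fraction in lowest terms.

There are 9! = 362880 arrangements.
Treat Frank and Dave as a block: 8! arrangements of the blocks × 2 orders within the block = 2·40320 = 80640.
Probability = 80640/362880 = 2/9.

2/9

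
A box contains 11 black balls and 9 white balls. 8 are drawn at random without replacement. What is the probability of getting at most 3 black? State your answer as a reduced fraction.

1721/8398

There are C(20,8) = 125970 ways to choose the 8.
Favorable selections (at most 3 black): C(11,0)·C(9,8) + C(11,1)·C(9,7) + C(11,2)·C(9,6) + C(11,3)·C(9,5) = 9 + 396 + 4620 + 20790 = 25815.
Probability = 25815/125970 = 1721/8398.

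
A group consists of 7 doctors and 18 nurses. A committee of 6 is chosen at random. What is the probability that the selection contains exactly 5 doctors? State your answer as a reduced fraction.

There are C(25,6) = 177100 ways to choose 6 from 25.
Selections with exactly 5 doctors: choose 5 of the 7 doctors and 1 of the 18 nurses, C(7,5)·C(18,1) = 21·18 = 378.
Probability = 378/177100 = 27/12650.

27/12650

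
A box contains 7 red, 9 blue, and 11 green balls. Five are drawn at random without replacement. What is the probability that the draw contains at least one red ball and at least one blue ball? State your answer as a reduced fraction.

There are C(27,5) = 80730 possible draws.
By inclusion-exclusion on the complements, draws missing all red or all blue: C(20,5) + C(18,5) − C(11,5) = 15504 + 8568 − 462 = 23610.
So draws with at least one of each: 80730 − 23610 = 57120, probability 57120/80730 = 1904/2691.

1904/2691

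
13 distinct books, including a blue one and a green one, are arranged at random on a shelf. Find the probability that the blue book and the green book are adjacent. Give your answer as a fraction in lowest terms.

There are 13! = 6227020800 arrangements.
Treat the blue book and the green book as a block: 12! arrangements of the blocks × 2 orders within the block = 2·479001600 = 958003200.
Probability = 958003200/6227020800 = 2/13.

2/13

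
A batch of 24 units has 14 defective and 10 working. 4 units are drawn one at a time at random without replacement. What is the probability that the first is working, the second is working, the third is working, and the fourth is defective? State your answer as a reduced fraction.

10/253

Multiply the conditional probabilities at each draw: 10/24 · 9/23 · 8/22 · 14/21 = 10080/255024 = 10/253.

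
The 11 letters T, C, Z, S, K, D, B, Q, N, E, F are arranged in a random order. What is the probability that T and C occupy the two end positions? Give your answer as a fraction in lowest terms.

There are 11! = 39916800 arrangements.
Place T and C at the ends in 2 ways, arrange the remaining 9 in 9! = 362880 ways: 2·362880 = 725760.
Probability = 725760/39916800 = 1/55.

1/55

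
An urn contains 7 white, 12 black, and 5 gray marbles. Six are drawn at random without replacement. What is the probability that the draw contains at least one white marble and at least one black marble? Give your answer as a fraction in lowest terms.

There are C(24,6) = 134596 possible draws.
By inclusion-exclusion on the complements, draws missing all white or all black: C(17,6) + C(12,6) − C(5,6) = 12376 + 924 − 0 = 13300.
So draws with at least one of each: 134596 − 13300 = 121296, probability 121296/134596 = 228/253.

228/253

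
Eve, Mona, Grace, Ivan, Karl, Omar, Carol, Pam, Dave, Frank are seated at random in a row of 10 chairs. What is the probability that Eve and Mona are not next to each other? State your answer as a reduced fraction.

4/5

There are 10! = 3628800 arrangements.
Arrangements with Eve and Mona adjacent: 2·9! = 725760.
So not adjacent: 3628800 − 725760 = 2903040, probability 2903040/3628800 = 4/5.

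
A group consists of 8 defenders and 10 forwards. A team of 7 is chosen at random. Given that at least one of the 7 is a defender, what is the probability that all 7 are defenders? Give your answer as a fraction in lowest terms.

Work in counts. Selections with at least one defender: C(18,7) − C(10,7) = 31824 − 120 = 31704.
Of those, selections where all 7 are defenders: C(8,7) = 8.
Conditional probability = 8/31704 = 1/3963.

1/3963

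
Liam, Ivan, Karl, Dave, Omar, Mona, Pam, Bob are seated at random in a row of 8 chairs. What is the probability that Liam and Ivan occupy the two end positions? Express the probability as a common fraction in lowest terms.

There are 8! = 40320 arrangements.
Place Liam and Ivan at the ends in 2 ways, arrange the remaining 6 in 6! = 720 ways: 2·720 = 1440.
Probability = 1440/40320 = 1/28.

1/28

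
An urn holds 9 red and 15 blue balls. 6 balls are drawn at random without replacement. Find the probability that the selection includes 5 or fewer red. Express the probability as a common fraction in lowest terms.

4804/4807

There are C(24,6) = 134596 ways to choose the 6.
The complement is exactly 6 red: C(9,6)·C(15,0) = 84.
Probability = 1 − 84/134596 = 134512/134596 = 4804/4807.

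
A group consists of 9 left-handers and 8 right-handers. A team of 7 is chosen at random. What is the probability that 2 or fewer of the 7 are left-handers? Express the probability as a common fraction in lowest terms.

There are C(17,7) = 19448 ways to choose the 7.
Favorable selections (2 or fewer left-handers): C(9,0)·C(8,7) + C(9,1)·C(8,6) + C(9,2)·C(8,5) = 8 + 252 + 2016 = 2276.
Probability = 2276/19448 = 569/4862.

569/4862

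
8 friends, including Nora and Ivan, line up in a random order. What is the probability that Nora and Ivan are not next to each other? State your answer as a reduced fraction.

There are 8! = 40320 arrangements.
Arrangements with Nora and Ivan adjacent: 2·7! = 10080.
So not adjacent: 40320 − 10080 = 30240, probability 30240/40320 = 3/4.

3/4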